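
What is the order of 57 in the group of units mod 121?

ord(57) | φ(121) = φ(11^2) = 11·(11−1) = 110 = 2 · 5 · 11.
Divisors of 110: 1, 2, 5, 10, 11, 22, 55, 110.
Compute 57^d (mod 121) for the divisors d until we hit 1:
57^1 ≡ 57 (mod 121)
57^2 ≡ 103 (mod 121)
57^5 ≡ 76 (mod 121)
57^10 ≡ 89 (mod 121)
57^11 ≡ 112 (mod 121)
57^22 ≡ 81 (mod 121)
57^55 ≡ 120 (mod 121)
57^110 ≡ 1 (mod 121) ✓
Therefore the multiplicative order of 57 modulo 121 is 110.

110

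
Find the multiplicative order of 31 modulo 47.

46

The order of 31 must divide φ(47) = 47 − 1 = 46 = 2 · 23.
Divisors of 46: 1, 2, 23, 46.
Test each divisor d:
31^1 ≡ 31 (mod 47)
31^2 ≡ 21 (mod 47)
31^23 ≡ 46 (mod 47)
31^46 ≡ 1 (mod 47) ✓
The smallest such exponent is 46, so the order of 31 is 46.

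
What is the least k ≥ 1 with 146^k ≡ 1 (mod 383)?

191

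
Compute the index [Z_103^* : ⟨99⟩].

The order of 99 must divide φ(103) = 103 − 1 = 102 = 2 · 3 · 17.
Divisors of 102: 1, 2, 3, 6, 17, 34, 51, 102.
Compute 99^d (mod 103) for the divisors d until we hit 1:
99^1 ≡ 99 (mod 103)
99^2 ≡ 16 (mod 103)
99^3 ≡ 39 (mod 103)
99^6 ≡ 79 (mod 103)
99^17 ≡ 57 (mod 103)
99^34 ≡ 56 (mod 103)
99^51 ≡ 102 (mod 103)
99^102 ≡ 1 (mod 103) ✓
Thus |⟨99⟩| = ord(99) = 102.
Index = |(Z/103Z)^×| / |⟨99⟩| = 102 / 102 = 1.

1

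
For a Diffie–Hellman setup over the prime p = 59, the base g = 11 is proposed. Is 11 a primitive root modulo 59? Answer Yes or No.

Yes

φ(59) = 59 − 1 = 58 = 2 · 29.
An element g generates (Z/59Z)^× iff g^(58/q) ≢ 1 (mod 59) for each prime q ∈ {2, 29}.
11^29 ≡ 58 (mod 59)  [q = 2: ≢ 1 ✓]
11^2 ≡ 3 (mod 59)  [q = 29: ≢ 1 ✓]
Every test exponent gives a nontrivial residue, hence 11 generates the full group.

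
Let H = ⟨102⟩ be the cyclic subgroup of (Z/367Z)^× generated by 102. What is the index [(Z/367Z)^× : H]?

2

ord(102) | φ(367) = 367 − 1 = 366 = 2 · 3 · 61.
Divisors of 366: 1, 2, 3, 6, 61, 122, 183, 366.
Evaluate successive powers at the divisors of 366:
102^1 ≡ 102 (mod 367)
102^2 ≡ 128 (mod 367)
102^3 ≡ 211 (mod 367)
102^6 ≡ 114 (mod 367)
102^61 ≡ 283 (mod 367)
102^122 ≡ 83 (mod 367)
102^183 ≡ 1 (mod 367) ✓
So ord_367(102) = 183, hence |⟨102⟩| = 183.
[(Z/367Z)^× : ⟨102⟩] = 366/183 = 2.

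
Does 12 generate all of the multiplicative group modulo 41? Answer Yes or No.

Yes

φ(41) = 41 − 1 = 40 = 2^3 · 5.
It suffices to check that the order of 12 is not a proper divisor of 40: compute 12^(40/q) for q ∈ {2, 5}.
12^20 ≡ 40 (mod 41)  [q = 2: ≢ 1 ✓]
12^8 ≡ 18 (mod 41)  [q = 5: ≢ 1 ✓]
Every test exponent gives a nontrivial residue, hence 12 generates the full group.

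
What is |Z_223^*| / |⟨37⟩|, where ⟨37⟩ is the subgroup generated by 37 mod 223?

2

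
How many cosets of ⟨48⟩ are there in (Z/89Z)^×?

1

ord(48) | φ(89) = 89 − 1 = 88 = 2^3 · 11.
Divisors of 88: 1, 2, 4, 8, 11, 22, 44, 88.
Check 48^d mod 89 for each divisor in increasing order:
48^1 ≡ 48 (mod 89)
48^2 ≡ 79 (mod 89)
48^4 ≡ 11 (mod 89)
48^8 ≡ 32 (mod 89)
48^11 ≡ 37 (mod 89)
48^22 ≡ 34 (mod 89)
48^44 ≡ 88 (mod 89)
48^88 ≡ 1 (mod 89) ✓
The order of 48 is 88, so the subgroup it generates has 88 elements.
The index is φ(89) / ord(48) = 88 / 88 = 1.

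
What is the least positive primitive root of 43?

3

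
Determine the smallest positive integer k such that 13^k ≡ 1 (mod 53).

ord(13) | φ(53) = 53 − 1 = 52 = 2^2 · 13.
Divisors of 52: 1, 2, 4, 13, 26, 52.
Check 13^d mod 53 for each divisor in increasing order:
13^1 ≡ 13 (mod 53)
13^2 ≡ 10 (mod 53)
13^4 ≡ 47 (mod 53)
13^13 ≡ 1 (mod 53) ✓
Therefore the multiplicative order of 13 modulo 53 is 13.

13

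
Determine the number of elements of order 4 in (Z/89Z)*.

2

φ(89) = 89 − 1 = 88 = 2^3 · 11.
Since (Z/89Z)^× is cyclic of order 88, the number of elements of order d is φ(d) when d | 88 and 0 otherwise.
4 = 2^2 divides 88, and φ(4) = 2.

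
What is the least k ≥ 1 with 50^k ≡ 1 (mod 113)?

The order of 50 must divide φ(113) = 113 − 1 = 112 = 2^4 · 7.
Divisors of 112: 1, 2, 4, 7, 8, 14, 16, 28, 56, 112.
Evaluate successive powers at the divisors of 112:
50^1 ≡ 50 (mod 113)
50^2 ≡ 14 (mod 113)
50^4 ≡ 83 (mod 113)
50^7 ≡ 18 (mod 113)
50^8 ≡ 109 (mod 113)
50^14 ≡ 98 (mod 113)
50^16 ≡ 16 (mod 113)
50^28 ≡ 112 (mod 113)
50^56 ≡ 1 (mod 113) ✓
So ord_113(50) = 56.

56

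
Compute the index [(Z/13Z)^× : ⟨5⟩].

Since 5 ∈ (Z/13Z)^×, its order divides φ(13) = 13 − 1 = 12 = 2^2 · 3.
Divisors of 12: 1, 2, 3, 4, 6, 12.
Check 5^d mod 13 for each divisor in increasing order:
5^1 ≡ 5 (mod 13)
5^2 ≡ 12 (mod 13)
5^3 ≡ 8 (mod 13)
5^4 ≡ 1 (mod 13) ✓
The order of 5 is 4, so the subgroup it generates has 4 elements.
[(Z/13Z)^× : ⟨5⟩] = 12/4 = 3.

3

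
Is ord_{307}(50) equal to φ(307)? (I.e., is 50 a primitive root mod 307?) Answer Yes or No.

φ(307) = 307 − 1 = 306 = 2 · 3^2 · 17.
Test 50^(306/q) mod 307 for each prime factor q of 306:
50^153 ≡ 306 (mod 307)  [q = 2: ≢ 1 ✓]
50^102 ≡ 17 (mod 307)  [q = 3: ≢ 1 ✓]
50^18 ≡ 115 (mod 307)  [q = 17: ≢ 1 ✓]
None equal 1, so ord_307(50) = 306: 50 is a primitive root.

Yes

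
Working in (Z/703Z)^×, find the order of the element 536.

36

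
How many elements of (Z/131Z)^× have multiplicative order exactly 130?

48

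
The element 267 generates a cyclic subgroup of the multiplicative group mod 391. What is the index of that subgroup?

ord(267) | φ(391) = φ(17·23) = (17−1)·(23−1) = 16·22 = 352 = 2^5 · 11.
Divisors of 352: 1, 2, 4, 8, 11, 16, 22, 32, 44, 88, 176, 352.
Check 267^d mod 391 for each divisor in increasing order:
267^1 ≡ 267 (mod 391)
267^2 ≡ 127 (mod 391)
267^4 ≡ 98 (mod 391)
267^8 ≡ 220 (mod 391)
267^11 ≡ 91 (mod 391)
267^16 ≡ 307 (mod 391)
267^22 ≡ 70 (mod 391)
267^32 ≡ 18 (mod 391)
267^44 ≡ 208 (mod 391)
267^88 ≡ 254 (mod 391)
267^176 ≡ 1 (mod 391) ✓
The order of 267 is 176, so the subgroup it generates has 176 elements.
Index = |(Z/391Z)^×| / |⟨267⟩| = 352 / 176 = 2.

2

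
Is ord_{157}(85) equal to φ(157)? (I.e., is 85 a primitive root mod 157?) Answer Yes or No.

φ(157) = 157 − 1 = 156 = 2^2 · 3 · 13.
Test 85^(156/q) mod 157 for each prime factor q of 156:
85^78 ≡ 156 (mod 157)  [q = 2: ≢ 1 ✓]
85^52 ≡ 144 (mod 157)  [q = 3: ≢ 1 ✓]
85^12 ≡ 101 (mod 157)  [q = 13: ≢ 1 ✓]
None equal 1, so ord_157(85) = 156: 85 is a primitive root.

Yes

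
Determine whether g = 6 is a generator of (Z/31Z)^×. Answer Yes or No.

No

φ(31) = 31 − 1 = 30 = 2 · 3 · 5.
Test 6^(30/q) mod 31 for each prime factor q of 30:
6^15 ≡ 30 (mod 31)  [q = 2: ≢ 1 ✓]
6^10 ≡ 25 (mod 31)  [q = 3: ≢ 1 ✓]
6^6 ≡ 1 (mod 31)  [q = 5: ≡ 1 ✗]
The check at q = 5 fails, so 6 generates a proper subgroup.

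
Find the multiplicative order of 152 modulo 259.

ord(152) | φ(259) = φ(7·37) = (7−1)·(37−1) = 6·36 = 216 = 2^3 · 3^3.
Divisors of 216: 1, 2, 3, 4, 6, 8, 9, 12, 18, 24, 27, 36, 54, 72, 108, 216.
Test each divisor d:
152^1 ≡ 152 (mod 259)
152^2 ≡ 53 (mod 259)
152^3 ≡ 27 (mod 259)
152^4 ≡ 219 (mod 259)
152^6 ≡ 211 (mod 259)
152^8 ≡ 46 (mod 259)
152^9 ≡ 258 (mod 259)
152^12 ≡ 232 (mod 259)
152^18 ≡ 1 (mod 259) ✓
Therefore the multiplicative order of 152 modulo 259 is 18.

18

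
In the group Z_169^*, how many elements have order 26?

φ(169) = φ(13^2) = 13·(13−1) = 156 = 2^2 · 3 · 13.
(Z/169Z)^× is cyclic (|G| = 156); a cyclic group of order m has exactly φ(d) elements of each order d | m, and none otherwise.
26 = 2 · 13 divides 156, and φ(26) = 12.

12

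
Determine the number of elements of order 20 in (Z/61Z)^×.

8

φ(61) = 61 − 1 = 60 = 2^2 · 3 · 5.
(Z/61Z)^× is cyclic (|G| = 60); a cyclic group of order m has exactly φ(d) elements of each order d | m, and none otherwise.
20 = 2^2 · 5 divides 60, and φ(20) = 8.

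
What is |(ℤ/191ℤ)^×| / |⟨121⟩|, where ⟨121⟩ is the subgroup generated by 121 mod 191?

10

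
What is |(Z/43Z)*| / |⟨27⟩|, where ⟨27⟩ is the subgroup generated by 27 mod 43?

Since 27 ∈ (Z/43Z)^×, its order divides φ(43) = 43 − 1 = 42 = 2 · 3 · 7.
Divisors of 42: 1, 2, 3, 6, 7, 14, 21, 42.
Check 27^d mod 43 for each divisor in increasing order:
27^1 ≡ 27
27^2 ≡ 41
27^3 ≡ 32
27^6 ≡ 35
27^7 ≡ 42
27^14 ≡ 1
Thus |⟨27⟩| = ord(27) = 14.
Index = |(Z/43Z)^×| / |⟨27⟩| = 42 / 14 = 3.

3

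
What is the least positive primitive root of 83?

2

φ(83) = 83 − 1 = 82 = 2 · 41.
Test candidates g = 2, 3, … against the prime factors q ∈ {2, 41} of φ(83): g is a generator iff g^(82/q) ≢ 1 for every such q.
g = 2: 2^41 ≡ 82; 2^2 ≡ 4 — none is 1, so 2 is a primitive root.
Hence the least primitive root of 83 is 2.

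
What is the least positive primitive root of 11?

2

φ(11) = 11 − 1 = 10 = 2 · 5.
g is a primitive root iff g^(10/q) ≢ 1 (mod 11) for each prime q ∈ {2, 5}.
g = 2: 2^5 ≡ 10; 2^2 ≡ 4 — none is 1, so 2 is a primitive root.
Hence the least primitive root of 11 is 2.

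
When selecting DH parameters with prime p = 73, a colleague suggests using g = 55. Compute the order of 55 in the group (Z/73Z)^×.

9

ord(55) | φ(73) = 73 − 1 = 72 = 2^3 · 3^2.
Divisors of 72: 1, 2, 3, 4, 6, 8, 9, 12, 18, 24, 36, 72.
Check 55^d mod 73 for each divisor in increasing order:
55^1 ≡ 55 (mod 73)
55^2 ≡ 32 (mod 73)
55^3 ≡ 8 (mod 73)
55^4 ≡ 2 (mod 73)
55^6 ≡ 64 (mod 73)
55^8 ≡ 4 (mod 73)
55^9 ≡ 1 (mod 73) ✓
Hence ord(55) = 9.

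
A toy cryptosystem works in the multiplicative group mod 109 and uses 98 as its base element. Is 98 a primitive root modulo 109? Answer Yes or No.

Yes

φ(109) = 109 − 1 = 108 = 2^2 · 3^3.
Test 98^(108/q) mod 109 for each prime factor q of 108:
98^54 ≡ 108 (mod 109)  [q = 2: ≢ 1 ✓]
98^36 ≡ 45 (mod 109)  [q = 3: ≢ 1 ✓]
None equal 1, so ord_109(98) = 108: 98 is a primitive root.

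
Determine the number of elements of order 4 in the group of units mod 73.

2

φ(73) = 73 − 1 = 72 = 2^3 · 3^2.
(Z/73Z)^× is cyclic (|G| = 72); a cyclic group of order m has exactly φ(d) elements of each order d | m, and none otherwise.
4 = 2^2 divides 72, and φ(4) = 2.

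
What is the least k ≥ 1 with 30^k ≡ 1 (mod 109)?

108

By Lagrange's theorem, ord_109(30) divides φ(109) = 109 − 1 = 108 = 2^2 · 3^3.
Divisors of 108: 1, 2, 3, 4, 6, 9, 12, 18, 27, 36, 54, 108.
Evaluate successive powers at the divisors of 108:
30^1 ≡ 30 (mod 109)
30^2 ≡ 28 (mod 109)
30^3 ≡ 77 (mod 109)
30^4 ≡ 21 (mod 109)
30^6 ≡ 43 (mod 109)
30^9 ≡ 41 (mod 109)
30^12 ≡ 105 (mod 109)
30^18 ≡ 46 (mod 109)
30^27 ≡ 33 (mod 109)
30^36 ≡ 45 (mod 109)
30^54 ≡ 108 (mod 109)
30^108 ≡ 1 (mod 109) ✓
So ord_109(30) = 108.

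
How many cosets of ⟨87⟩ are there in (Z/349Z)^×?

4

ord(87) | φ(349) = 349 − 1 = 348 = 2^2 · 3 · 29.
Divisors of 348: 1, 2, 3, 4, 6, 12, 29, 58, 87, 116, 174, 348.
Test each divisor d:
87^1 ≡ 87
87^2 ≡ 240
87^3 ≡ 289
87^4 ≡ 15
87^6 ≡ 110
87^12 ≡ 234
87^29 ≡ 226
87^58 ≡ 122
87^87 ≡ 1
So ord_349(87) = 87, hence |⟨87⟩| = 87.
The index is φ(349) / ord(87) = 348 / 87 = 4.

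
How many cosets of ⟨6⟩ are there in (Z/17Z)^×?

1

Since 6 ∈ (Z/17Z)^×, its order divides φ(17) = 17 − 1 = 16 = 2^4.
Divisors of 16: 1, 2, 4, 8, 16.
Compute 6^d (mod 17) for the divisors d until we hit 1:
6^1 ≡ 6 (mod 17)
6^2 ≡ 2 (mod 17)
6^4 ≡ 4 (mod 17)
6^8 ≡ 16 (mod 17)
6^16 ≡ 1 (mod 17) ✓
So ord_17(6) = 16, hence |⟨6⟩| = 16.
Index = |(Z/17Z)^×| / |⟨6⟩| = 16 / 16 = 1.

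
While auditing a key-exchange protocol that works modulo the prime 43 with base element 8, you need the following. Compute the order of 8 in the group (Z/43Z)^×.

14

Since 8 ∈ (Z/43Z)^×, its order divides φ(43) = 43 − 1 = 42 = 2 · 3 · 7.
Divisors of 42: 1, 2, 3, 6, 7, 14, 21, 42.
Test each divisor d:
8^1 ≡ 8 (mod 43)
8^2 ≡ 21 (mod 43)
8^3 ≡ 39 (mod 43)
8^6 ≡ 16 (mod 43)
8^7 ≡ 42 (mod 43)
8^14 ≡ 1 (mod 43) ✓
So ord_43(8) = 14.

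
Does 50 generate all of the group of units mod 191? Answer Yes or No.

No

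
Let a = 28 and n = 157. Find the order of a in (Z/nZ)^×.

4

The order of 28 must divide φ(157) = 157 − 1 = 156 = 2^2 · 3 · 13.
Divisors of 156: 1, 2, 3, 4, 6, 12, 13, 26, 39, 52, 78, 156.
Compute 28^d (mod 157) for the divisors d until we hit 1:
28^1 ≡ 28 (mod 157)
28^2 ≡ 156 (mod 157)
28^3 ≡ 129 (mod 157)
28^4 ≡ 1 (mod 157) ✓
Therefore the multiplicative order of 28 modulo 157 is 4.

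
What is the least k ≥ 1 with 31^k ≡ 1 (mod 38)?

The order of 31 must divide φ(38) = φ(2)·φ(19) = 1·18 = 18 = 2 · 3^2.
Divisors of 18: 1, 2, 3, 6, 9, 18.
Compute 31^d (mod 38) for the divisors d until we hit 1:
31^1 ≡ 31 (mod 38)
31^2 ≡ 11 (mod 38)
31^3 ≡ 37 (mod 38)
31^6 ≡ 1 (mod 38) ✓
So ord_38(31) = 6.

6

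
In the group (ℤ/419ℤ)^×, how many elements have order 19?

18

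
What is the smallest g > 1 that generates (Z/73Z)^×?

5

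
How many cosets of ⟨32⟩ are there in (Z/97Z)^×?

The order of 32 must divide φ(97) = 97 − 1 = 96 = 2^5 · 3.
Divisors of 96: 1, 2, 3, 4, 6, 8, 12, 16, 24, 32, 48, 96.
Evaluate successive powers at the divisors of 96:
32^1 ≡ 32 (mod 97)
32^2 ≡ 54 (mod 97)
32^3 ≡ 79 (mod 97)
32^4 ≡ 6 (mod 97)
32^6 ≡ 33 (mod 97)
32^8 ≡ 36 (mod 97)
32^12 ≡ 22 (mod 97)
32^16 ≡ 35 (mod 97)
32^24 ≡ 96 (mod 97)
32^32 ≡ 61 (mod 97)
32^48 ≡ 1 (mod 97) ✓
Thus |⟨32⟩| = ord(32) = 48.
[(Z/97Z)^× : ⟨32⟩] = 96/48 = 2.

2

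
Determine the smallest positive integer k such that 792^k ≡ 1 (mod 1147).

ord(792) | φ(1147) = φ(31·37) = (31−1)·(37−1) = 30·36 = 1080 = 2^3 · 3^3 · 5.
Divisors of 1080: 1, 2, 3, 4, 5, 6, 8, 9, 10, 12, 15, 18, 20, 24, 27, 30, 36, 40, 45, 54, 60, 72, 90, 108, 120, 135, 180, 216, 270, 360, 540, 1080.
Check 792^d mod 1147 for each divisor in increasing order:
792^1 ≡ 792 (mod 1147)
792^2 ≡ 1002 (mod 1147)
792^3 ≡ 1007 (mod 1147)
792^4 ≡ 379 (mod 1147)
792^5 ≡ 801 (mod 1147)
792^6 ≡ 101 (mod 1147)
792^8 ≡ 266 (mod 1147)
792^9 ≡ 771 (mod 1147)
792^10 ≡ 428 (mod 1147)
792^12 ≡ 1025 (mod 1147)
792^15 ≡ 1022 (mod 1147)
792^18 ≡ 295 (mod 1147)
792^20 ≡ 811 (mod 1147)
792^24 ≡ 1120 (mod 1147)
792^27 ≡ 339 (mod 1147)
792^30 ≡ 714 (mod 1147)
792^36 ≡ 1000 (mod 1147)
792^40 ≡ 490 (mod 1147)
792^45 ≡ 216 (mod 1147)
792^54 ≡ 221 (mod 1147)
792^60 ≡ 528 (mod 1147)
792^72 ≡ 963 (mod 1147)
792^90 ≡ 776 (mod 1147)
792^108 ≡ 667 (mod 1147)
792^120 ≡ 63 (mod 1147)
792^135 ≡ 154 (mod 1147)
792^180 ≡ 1 (mod 1147) ✓
Hence ord(792) = 180.

180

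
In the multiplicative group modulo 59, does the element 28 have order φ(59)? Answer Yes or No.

φ(59) = 59 − 1 = 58 = 2 · 29.
It suffices to check that the order of 28 is not a proper divisor of 58: compute 28^(58/q) for q ∈ {2, 29}.
28^29 ≡ 1 (mod 59)  [q = 2: ≡ 1 ✗]
28^2 ≡ 17 (mod 59)  [q = 29: ≢ 1 ✓]
Since 28^29 ≡ 1, the order of 28 divides 29 < 58, so 28 is not a primitive root.

No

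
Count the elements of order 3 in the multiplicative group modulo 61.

φ(61) = 61 − 1 = 60 = 2^2 · 3 · 5.
In a cyclic group of order 60, there are φ(d) elements of order d for each divisor d of 60, and zero for non-divisors.
3 | 60, and φ(3) = 3 − 1 = 2.

2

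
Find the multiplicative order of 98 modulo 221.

Since 98 ∈ (Z/221Z)^×, its order divides φ(221) = φ(13·17) = (13−1)·(17−1) = 12·16 = 192 = 2^6 · 3.
Divisors of 192: 1, 2, 3, 4, 6, 8, 12, 16, 24, 32, 48, 64, 96, 192.
Test each divisor d:
98^1 ≡ 98 (mod 221)
98^2 ≡ 101 (mod 221)
98^3 ≡ 174 (mod 221)
98^4 ≡ 35 (mod 221)
98^6 ≡ 220 (mod 221)
98^8 ≡ 120 (mod 221)
98^12 ≡ 1 (mod 221) ✓
The smallest such exponent is 12, so the order of 98 is 12.

12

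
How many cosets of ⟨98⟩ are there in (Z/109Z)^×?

1

Since 98 ∈ (Z/109Z)^×, its order divides φ(109) = 109 − 1 = 108 = 2^2 · 3^3.
Divisors of 108: 1, 2, 3, 4, 6, 9, 12, 18, 27, 36, 54, 108.
Evaluate successive powers at the divisors of 108:
98^1 ≡ 98
98^2 ≡ 12
98^3 ≡ 86
98^4 ≡ 35
98^6 ≡ 93
98^9 ≡ 41
98^12 ≡ 38
98^18 ≡ 46
98^27 ≡ 33
98^36 ≡ 45
98^54 ≡ 108
98^108 ≡ 1
So ord_109(98) = 108, hence |⟨98⟩| = 108.
The index is φ(109) / ord(98) = 108 / 108 = 1.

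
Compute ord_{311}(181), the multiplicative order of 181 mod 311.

310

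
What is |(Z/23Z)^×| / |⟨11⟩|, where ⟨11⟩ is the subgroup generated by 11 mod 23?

Since 11 ∈ (Z/23Z)^×, its order divides φ(23) = 23 − 1 = 22 = 2 · 11.
Divisors of 22: 1, 2, 11, 22.
Test each divisor d:
11^1 ≡ 11 (mod 23)
11^2 ≡ 6 (mod 23)
11^11 ≡ 22 (mod 23)
11^22 ≡ 1 (mod 23) ✓
The order of 11 is 22, so the subgroup it generates has 22 elements.
[(Z/23Z)^× : ⟨11⟩] = 22/22 = 1.

1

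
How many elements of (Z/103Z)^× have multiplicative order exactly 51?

32

φ(103) = 103 − 1 = 102 = 2 · 3 · 17.
(Z/103Z)^× is cyclic (|G| = 102); a cyclic group of order m has exactly φ(d) elements of each order d | m, and none otherwise.
51 = 3 · 17 divides 102, and φ(51) = 32.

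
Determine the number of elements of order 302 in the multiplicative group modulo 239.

0

φ(239) = 239 − 1 = 238 = 2 · 7 · 17.
(Z/239Z)^× is cyclic (|G| = 238); a cyclic group of order m has exactly φ(d) elements of each order d | m, and none otherwise.
Since 302 ∤ 238, the count is 0.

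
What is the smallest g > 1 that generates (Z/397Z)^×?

5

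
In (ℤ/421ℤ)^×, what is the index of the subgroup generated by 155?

2

ord(155) | φ(421) = 421 − 1 = 420 = 2^2 · 3 · 5 · 7.
Divisors of 420: 1, 2, 3, 4, 5, 6, 7, 10, 12, 14, 15, 20, 21, 28, 30, 35, 42, 60, 70, 84, 105, 140, 210, 420.
Test each divisor d:
155^1 ≡ 155
155^2 ≡ 28
155^3 ≡ 130
155^4 ≡ 363
155^5 ≡ 272
155^6 ≡ 60
155^7 ≡ 38
155^10 ≡ 309
155^12 ≡ 232
155^14 ≡ 181
155^15 ≡ 269
155^20 ≡ 335
155^21 ≡ 142
155^28 ≡ 344
155^30 ≡ 370
155^35 ≡ 21
155^42 ≡ 377
155^60 ≡ 75
155^70 ≡ 20
155^84 ≡ 252
155^105 ≡ 420
155^140 ≡ 400
155^210 ≡ 1
Thus |⟨155⟩| = ord(155) = 210.
The index is φ(421) / ord(155) = 420 / 210 = 2.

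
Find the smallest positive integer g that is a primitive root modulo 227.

φ(227) = 227 − 1 = 226 = 2 · 113.
Test candidates g = 2, 3, … against the prime factors q ∈ {2, 113} of φ(227): g is a generator iff g^(226/q) ≢ 1 for every such q.
g = 2: 2^113 ≡ 226; 2^2 ≡ 4 — none is 1, so 2 is a primitive root.
Hence the least primitive root of 227 is 2.

2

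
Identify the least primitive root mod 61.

2

φ(61) = 61 − 1 = 60 = 2^2 · 3 · 5.
g is a primitive root iff g^(60/q) ≢ 1 (mod 61) for each prime q ∈ {2, 3, 5}.
g = 2: 2^30 ≡ 60; 2^20 ≡ 47; 2^12 ≡ 9 — none is 1, so 2 is a primitive root.
So 2 is the smallest generator of (Z/61Z)^×.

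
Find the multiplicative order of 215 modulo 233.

ord(215) | φ(233) = 233 − 1 = 232 = 2^3 · 29.
Divisors of 232: 1, 2, 4, 8, 29, 58, 116, 232.
Evaluate successive powers at the divisors of 232:
215^1 ≡ 215 (mod 233)
215^2 ≡ 91 (mod 233)
215^4 ≡ 126 (mod 233)
215^8 ≡ 32 (mod 233)
215^29 ≡ 89 (mod 233)
215^58 ≡ 232 (mod 233)
215^116 ≡ 1 (mod 233) ✓
So ord_233(215) = 116.

116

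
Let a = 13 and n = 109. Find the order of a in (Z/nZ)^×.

108

ord(13) | φ(109) = 109 − 1 = 108 = 2^2 · 3^3.
Divisors of 108: 1, 2, 3, 4, 6, 9, 12, 18, 27, 36, 54, 108.
Compute 13^d (mod 109) for the divisors d until we hit 1:
13^1 ≡ 13
13^2 ≡ 60
13^3 ≡ 17
13^4 ≡ 3
13^6 ≡ 71
13^9 ≡ 8
13^12 ≡ 27
13^18 ≡ 64
13^27 ≡ 76
13^36 ≡ 63
13^54 ≡ 108
13^108 ≡ 1
So ord_109(13) = 108.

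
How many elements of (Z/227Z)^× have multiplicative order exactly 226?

φ(227) = 227 − 1 = 226 = 2 · 113.
(Z/227Z)^× is cyclic (|G| = 226); a cyclic group of order m has exactly φ(d) elements of each order d | m, and none otherwise.
226 = 2 · 113 divides 226, and φ(226) = 112.

112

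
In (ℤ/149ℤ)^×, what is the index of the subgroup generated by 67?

By Lagrange's theorem, ord_149(67) divides φ(149) = 149 − 1 = 148 = 2^2 · 37.
Divisors of 148: 1, 2, 4, 37, 74, 148.
Compute 67^d (mod 149) for the divisors d until we hit 1:
67^1 ≡ 67 (mod 149)
67^2 ≡ 19 (mod 149)
67^4 ≡ 63 (mod 149)
67^37 ≡ 1 (mod 149) ✓
Thus |⟨67⟩| = ord(67) = 37.
[(Z/149Z)^× : ⟨67⟩] = 148/37 = 4.

4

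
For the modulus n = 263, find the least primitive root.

5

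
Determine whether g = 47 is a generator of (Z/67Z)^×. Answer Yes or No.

No

φ(67) = 67 − 1 = 66 = 2 · 3 · 11.
47 is a primitive root mod 67 iff 47^(φ(67)/q) ≢ 1 for every prime q | φ(67), i.e. q ∈ {2, 3, 11}.
47^33 ≡ 1 (mod 67)  [q = 2: ≡ 1 ✗]
47^22 ≡ 29 (mod 67)  [q = 3: ≢ 1 ✓]
47^6 ≡ 59 (mod 67)  [q = 11: ≢ 1 ✓]
The check at q = 2 fails, so 47 generates a proper subgroup.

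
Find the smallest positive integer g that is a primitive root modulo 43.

φ(43) = 43 − 1 = 42 = 2 · 3 · 7.
g is a primitive root iff g^(42/q) ≢ 1 (mod 43) for each prime q ∈ {2, 3, 7}.
g = 2: 2^21 ≡ 42; 2^14 ≡ 1 — hits 1, so not a primitive root.
g = 3: 3^21 ≡ 42; 3^14 ≡ 36; 3^6 ≡ 41 — none is 1, so 3 is a primitive root.
Hence the least primitive root of 43 is 3.

3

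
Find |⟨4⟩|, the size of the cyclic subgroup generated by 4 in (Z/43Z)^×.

7

ord(4) | φ(43) = 43 − 1 = 42 = 2 · 3 · 7.
Divisors of 42: 1, 2, 3, 6, 7, 14, 21, 42.
Check 4^d mod 43 for each divisor in increasing order:
4^1 ≡ 4
4^2 ≡ 16
4^3 ≡ 21
4^6 ≡ 11
4^7 ≡ 1
So ord_43(4) = 7.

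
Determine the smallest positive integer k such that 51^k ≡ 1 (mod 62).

Since 51 ∈ (Z/62Z)^×, its order divides φ(62) = φ(2)·φ(31) = 1·30 = 30 = 2 · 3 · 5.
Divisors of 30: 1, 2, 3, 5, 6, 10, 15, 30.
Compute 51^d (mod 62) for the divisors d until we hit 1:
51^1 ≡ 51 (mod 62)
51^2 ≡ 59 (mod 62)
51^3 ≡ 33 (mod 62)
51^5 ≡ 25 (mod 62)
51^6 ≡ 35 (mod 62)
51^10 ≡ 5 (mod 62)
51^15 ≡ 1 (mod 62) ✓
So ord_62(51) = 15.

15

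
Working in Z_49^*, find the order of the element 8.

7

By Lagrange's theorem, ord_49(8) divides φ(49) = φ(7^2) = 7·(7−1) = 42 = 2 · 3 · 7.
Divisors of 42: 1, 2, 3, 6, 7, 14, 21, 42.
Evaluate successive powers at the divisors of 42:
8^1 ≡ 8 (mod 49)
8^2 ≡ 15 (mod 49)
8^3 ≡ 22 (mod 49)
8^6 ≡ 43 (mod 49)
8^7 ≡ 1 (mod 49) ✓
Therefore the multiplicative order of 8 modulo 49 is 7.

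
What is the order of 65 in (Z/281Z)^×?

ord(65) | φ(281) = 281 − 1 = 280 = 2^3 · 5 · 7.
Divisors of 280: 1, 2, 4, 5, 7, 8, 10, 14, 20, 28, 35, 40, 56, 70, 140, 280.
Check 65^d mod 281 for each divisor in increasing order:
65^1 ≡ 65
65^2 ≡ 10
65^4 ≡ 100
65^5 ≡ 37
65^7 ≡ 89
65^8 ≡ 165
65^10 ≡ 245
65^14 ≡ 53
65^20 ≡ 172
65^28 ≡ 280
65^35 ≡ 192
65^40 ≡ 79
65^56 ≡ 1
So ord_281(65) = 56.

56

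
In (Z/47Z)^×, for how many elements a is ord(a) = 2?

1

φ(47) = 47 − 1 = 46 = 2 · 23.
In a cyclic group of order 46, there are φ(d) elements of order d for each divisor d of 46, and zero for non-divisors.
2 | 46, and φ(2) = 2 − 1 = 1.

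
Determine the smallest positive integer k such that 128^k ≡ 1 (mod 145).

ord(128) | φ(145) = φ(5·29) = (5−1)·(29−1) = 4·28 = 112 = 2^4 · 7.
Divisors of 112: 1, 2, 4, 7, 8, 14, 16, 28, 56, 112.
Test each divisor d:
128^1 ≡ 128 (mod 145)
128^2 ≡ 144 (mod 145)
128^4 ≡ 1 (mod 145) ✓
Hence ord(128) = 4.

4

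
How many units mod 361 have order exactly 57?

36

φ(361) = φ(19^2) = 19·(19−1) = 342 = 2 · 3^2 · 19.
In a cyclic group of order 342, there are φ(d) elements of order d for each divisor d of 342, and zero for non-divisors.
57 = 3 · 19 divides 342, and φ(57) = 36.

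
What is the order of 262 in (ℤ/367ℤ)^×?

122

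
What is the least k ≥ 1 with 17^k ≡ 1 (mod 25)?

The order of 17 must divide φ(25) = φ(5^2) = 5·(5−1) = 20 = 2^2 · 5.
Divisors of 20: 1, 2, 4, 5, 10, 20.
Evaluate successive powers at the divisors of 20:
17^1 ≡ 17
17^2 ≡ 14
17^4 ≡ 21
17^5 ≡ 7
17^10 ≡ 24
17^20 ≡ 1
Hence ord(17) = 20.

20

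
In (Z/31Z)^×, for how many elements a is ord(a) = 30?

8

φ(31) = 31 − 1 = 30 = 2 · 3 · 5.
Since (Z/31Z)^× is cyclic of order 30, the number of elements of order d is φ(d) when d | 30 and 0 otherwise.
30 = 2 · 3 · 5 divides 30, and φ(30) = 8.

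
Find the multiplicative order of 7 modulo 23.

22

The order of 7 must divide φ(23) = 23 − 1 = 22 = 2 · 11.
Divisors of 22: 1, 2, 11, 22.
Test each divisor d:
7^1 ≡ 7 (mod 23)
7^2 ≡ 3 (mod 23)
7^11 ≡ 22 (mod 23)
7^22 ≡ 1 (mod 23) ✓
So ord_23(7) = 22.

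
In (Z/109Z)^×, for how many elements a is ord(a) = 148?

φ(109) = 109 − 1 = 108 = 2^2 · 3^3.
In a cyclic group of order 108, there are φ(d) elements of order d for each divisor d of 108, and zero for non-divisors.
Since 148 ∤ 108, the count is 0.

0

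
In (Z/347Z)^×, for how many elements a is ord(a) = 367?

0

φ(347) = 347 − 1 = 346 = 2 · 173.
Since (Z/347Z)^× is cyclic of order 346, the number of elements of order d is φ(d) when d | 346 and 0 otherwise.
Here 346 is not a multiple of 367, so there are no elements of order 367.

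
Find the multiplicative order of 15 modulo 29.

28

ord(15) | φ(29) = 29 − 1 = 28 = 2^2 · 7.
Divisors of 28: 1, 2, 4, 7, 14, 28.
Test each divisor d:
15^1 ≡ 15 (mod 29)
15^2 ≡ 22 (mod 29)
15^4 ≡ 20 (mod 29)
15^7 ≡ 17 (mod 29)
15^14 ≡ 28 (mod 29)
15^28 ≡ 1 (mod 29) ✓
Therefore the multiplicative order of 15 modulo 29 is 28.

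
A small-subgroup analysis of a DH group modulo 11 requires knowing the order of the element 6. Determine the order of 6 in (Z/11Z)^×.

ord(6) | φ(11) = 11 − 1 = 10 = 2 · 5.
Divisors of 10: 1, 2, 5, 10.
Compute 6^d (mod 11) for the divisors d until we hit 1:
6^1 ≡ 6 (mod 11)
6^2 ≡ 3 (mod 11)
6^5 ≡ 10 (mod 11)
6^10 ≡ 1 (mod 11) ✓
Hence ord(6) = 10.

10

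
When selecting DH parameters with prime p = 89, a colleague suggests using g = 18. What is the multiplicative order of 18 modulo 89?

44

Since 18 ∈ (Z/89Z)^×, its order divides φ(89) = 89 − 1 = 88 = 2^3 · 11.
Divisors of 88: 1, 2, 4, 8, 11, 22, 44, 88.
Check 18^d mod 89 for each divisor in increasing order:
18^1 ≡ 18 (mod 89)
18^2 ≡ 57 (mod 89)
18^4 ≡ 45 (mod 89)
18^8 ≡ 67 (mod 89)
18^11 ≡ 34 (mod 89)
18^22 ≡ 88 (mod 89)
18^44 ≡ 1 (mod 89) ✓
Therefore the multiplicative order of 18 modulo 89 is 44.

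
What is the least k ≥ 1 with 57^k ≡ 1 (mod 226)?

28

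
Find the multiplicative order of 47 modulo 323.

ord(47) | φ(323) = φ(17·19) = (17−1)·(19−1) = 16·18 = 288 = 2^5 · 3^2.
Divisors of 288: 1, 2, 3, 4, 6, 8, 9, 12, 16, 18, 24, 32, 36, 48, 72, 96, 144, 288.
Check 47^d mod 323 for each divisor in increasing order:
47^1 ≡ 47
47^2 ≡ 271
47^3 ≡ 140
47^4 ≡ 120
47^6 ≡ 220
47^8 ≡ 188
47^9 ≡ 115
47^12 ≡ 273
47^16 ≡ 137
47^18 ≡ 305
47^24 ≡ 239
47^32 ≡ 35
47^36 ≡ 1
Hence ord(47) = 36.

36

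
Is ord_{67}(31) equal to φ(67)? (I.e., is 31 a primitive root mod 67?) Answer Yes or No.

Yes

φ(67) = 67 − 1 = 66 = 2 · 3 · 11.
It suffices to check that the order of 31 is not a proper divisor of 66: compute 31^(66/q) for q ∈ {2, 3, 11}.
31^33 ≡ 66 (mod 67)  [q = 2: ≢ 1 ✓]
31^22 ≡ 29 (mod 67)  [q = 3: ≢ 1 ✓]
31^6 ≡ 40 (mod 67)  [q = 11: ≢ 1 ✓]
All checks pass, so 31 has order 66 and is a primitive root modulo 67.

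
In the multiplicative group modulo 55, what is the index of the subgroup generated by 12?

10

By Lagrange's theorem, ord_55(12) divides φ(55) = φ(5·11) = (5−1)·(11−1) = 4·10 = 40 = 2^3 · 5.
Divisors of 40: 1, 2, 4, 5, 8, 10, 20, 40.
Check 12^d mod 55 for each divisor in increasing order:
12^1 ≡ 12 (mod 55)
12^2 ≡ 34 (mod 55)
12^4 ≡ 1 (mod 55) ✓
Thus |⟨12⟩| = ord(12) = 4.
[(Z/55Z)^× : ⟨12⟩] = 40/4 = 10.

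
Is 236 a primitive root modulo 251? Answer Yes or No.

Yes

φ(251) = 251 − 1 = 250 = 2 · 5^3.
236 is a primitive root mod 251 iff 236^(φ(251)/q) ≢ 1 for every prime q | φ(251), i.e. q ∈ {2, 5}.
236^125 ≡ 250 (mod 251)  [q = 2: ≢ 1 ✓]
236^50 ≡ 219 (mod 251)  [q = 5: ≢ 1 ✓]
Every test exponent gives a nontrivial residue, hence 236 generates the full group.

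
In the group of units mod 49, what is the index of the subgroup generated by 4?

Since 4 ∈ (Z/49Z)^×, its order divides φ(49) = φ(7^2) = 7·(7−1) = 42 = 2 · 3 · 7.
Divisors of 42: 1, 2, 3, 6, 7, 14, 21, 42.
Evaluate successive powers at the divisors of 42:
4^1 ≡ 4 (mod 49)
4^2 ≡ 16 (mod 49)
4^3 ≡ 15 (mod 49)
4^6 ≡ 29 (mod 49)
4^7 ≡ 18 (mod 49)
4^14 ≡ 30 (mod 49)
4^21 ≡ 1 (mod 49) ✓
So ord_49(4) = 21, hence |⟨4⟩| = 21.
Index = |(Z/49Z)^×| / |⟨4⟩| = 42 / 21 = 2.

2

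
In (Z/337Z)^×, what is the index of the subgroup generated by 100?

2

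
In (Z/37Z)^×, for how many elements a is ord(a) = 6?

φ(37) = 37 − 1 = 36 = 2^2 · 3^2.
In a cyclic group of order 36, there are φ(d) elements of order d for each divisor d of 36, and zero for non-divisors.
6 = 2 · 3 divides 36, and φ(6) = 2.

2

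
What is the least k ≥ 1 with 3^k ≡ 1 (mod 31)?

30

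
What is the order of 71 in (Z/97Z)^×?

By Lagrange's theorem, ord_97(71) divides φ(97) = 97 − 1 = 96 = 2^5 · 3.
Divisors of 96: 1, 2, 3, 4, 6, 8, 12, 16, 24, 32, 48, 96.
Check 71^d mod 97 for each divisor in increasing order:
71^1 ≡ 71 (mod 97)
71^2 ≡ 94 (mod 97)
71^3 ≡ 78 (mod 97)
71^4 ≡ 9 (mod 97)
71^6 ≡ 70 (mod 97)
71^8 ≡ 81 (mod 97)
71^12 ≡ 50 (mod 97)
71^16 ≡ 62 (mod 97)
71^24 ≡ 75 (mod 97)
71^32 ≡ 61 (mod 97)
71^48 ≡ 96 (mod 97)
71^96 ≡ 1 (mod 97) ✓
So ord_97(71) = 96.

96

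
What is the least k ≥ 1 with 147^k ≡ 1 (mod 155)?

Since 147 ∈ (Z/155Z)^×, its order divides φ(155) = φ(5·31) = (5−1)·(31−1) = 4·30 = 120 = 2^3 · 3 · 5.
Divisors of 120: 1, 2, 3, 4, 5, 6, 8, 10, 12, 15, 20, 24, 30, 40, 60, 120.
Check 147^d mod 155 for each divisor in increasing order:
147^1 ≡ 147 (mod 155)
147^2 ≡ 64 (mod 155)
147^3 ≡ 108 (mod 155)
147^4 ≡ 66 (mod 155)
147^5 ≡ 92 (mod 155)
147^6 ≡ 39 (mod 155)
147^8 ≡ 16 (mod 155)
147^10 ≡ 94 (mod 155)
147^12 ≡ 126 (mod 155)
147^15 ≡ 123 (mod 155)
147^20 ≡ 1 (mod 155) ✓
Hence ord(147) = 20.

20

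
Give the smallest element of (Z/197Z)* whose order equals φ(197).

2

φ(197) = 197 − 1 = 196 = 2^2 · 7^2.
g is a primitive root iff g^(196/q) ≢ 1 (mod 197) for each prime q ∈ {2, 7}.
g = 2: 2^98 ≡ 196; 2^28 ≡ 104 — none is 1, so 2 is a primitive root.
The smallest primitive root modulo 197 is 2.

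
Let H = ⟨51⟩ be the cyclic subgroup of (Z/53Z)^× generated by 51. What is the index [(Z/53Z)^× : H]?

1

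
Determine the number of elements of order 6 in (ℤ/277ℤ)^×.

2

φ(277) = 277 − 1 = 276 = 2^2 · 3 · 23.
In a cyclic group of order 276, there are φ(d) elements of order d for each divisor d of 276, and zero for non-divisors.
6 = 2 · 3 divides 276, and φ(6) = 2.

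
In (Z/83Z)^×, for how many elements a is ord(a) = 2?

1

φ(83) = 83 − 1 = 82 = 2 · 41.
In a cyclic group of order 82, there are φ(d) elements of order d for each divisor d of 82, and zero for non-divisors.
2 | 82, and φ(2) = 2 − 1 = 1.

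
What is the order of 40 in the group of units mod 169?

Since 40 ∈ (Z/169Z)^×, its order divides φ(169) = φ(13^2) = 13·(13−1) = 156 = 2^2 · 3 · 13.
Divisors of 156: 1, 2, 3, 4, 6, 12, 13, 26, 39, 52, 78, 156.
Evaluate successive powers at the divisors of 156:
40^1 ≡ 40 (mod 169)
40^2 ≡ 79 (mod 169)
40^3 ≡ 118 (mod 169)
40^4 ≡ 157 (mod 169)
40^6 ≡ 66 (mod 169)
40^12 ≡ 131 (mod 169)
40^13 ≡ 1 (mod 169) ✓
Hence ord(40) = 13.

13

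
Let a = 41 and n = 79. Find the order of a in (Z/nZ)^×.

By Lagrange's theorem, ord_79(41) divides φ(79) = 79 − 1 = 78 = 2 · 3 · 13.
Divisors of 78: 1, 2, 3, 6, 13, 26, 39, 78.
Evaluate successive powers at the divisors of 78:
41^1 ≡ 41
41^2 ≡ 22
41^3 ≡ 33
41^6 ≡ 62
41^13 ≡ 78
41^26 ≡ 1
Hence ord(41) = 26.

26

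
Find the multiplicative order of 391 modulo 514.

ord(391) | φ(514) = φ(2)·φ(257) = 1·256 = 256 = 2^8.
Divisors of 256: 1, 2, 4, 8, 16, 32, 64, 128, 256.
Test each divisor d:
391^1 ≡ 391 (mod 514)
391^2 ≡ 223 (mod 514)
391^4 ≡ 385 (mod 514)
391^8 ≡ 193 (mod 514)
391^16 ≡ 241 (mod 514)
391^32 ≡ 513 (mod 514)
391^64 ≡ 1 (mod 514) ✓
The smallest such exponent is 64, so the order of 391 is 64.

64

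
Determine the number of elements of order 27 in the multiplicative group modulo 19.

0

φ(19) = 19 − 1 = 18 = 2 · 3^2.
(Z/19Z)^× is cyclic (|G| = 18); a cyclic group of order m has exactly φ(d) elements of each order d | m, and none otherwise.
27 does not divide 18, so no element of (Z/19Z)^× has order 27.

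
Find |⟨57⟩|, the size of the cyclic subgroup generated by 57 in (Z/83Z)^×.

82

Since 57 ∈ (Z/83Z)^×, its order divides φ(83) = 83 − 1 = 82 = 2 · 41.
Divisors of 82: 1, 2, 41, 82.
Compute 57^d (mod 83) for the divisors d until we hit 1:
57^1 ≡ 57
57^2 ≡ 12
57^41 ≡ 82
57^82 ≡ 1
The smallest such exponent is 82, so the order of 57 is 82.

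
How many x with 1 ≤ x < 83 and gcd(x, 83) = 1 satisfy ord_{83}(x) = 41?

40

φ(83) = 83 − 1 = 82 = 2 · 41.
In a cyclic group of order 82, there are φ(d) elements of order d for each divisor d of 82, and zero for non-divisors.
41 | 82, and φ(41) = 41 − 1 = 40.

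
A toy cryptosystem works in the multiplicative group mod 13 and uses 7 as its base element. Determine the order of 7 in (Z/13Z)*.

12

The order of 7 must divide φ(13) = 13 − 1 = 12 = 2^2 · 3.
Divisors of 12: 1, 2, 3, 4, 6, 12.
Test each divisor d:
7^1 ≡ 7
7^2 ≡ 10
7^3 ≡ 5
7^4 ≡ 9
7^6 ≡ 12
7^12 ≡ 1
The smallest such exponent is 12, so the order of 7 is 12.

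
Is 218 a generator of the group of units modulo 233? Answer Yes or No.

No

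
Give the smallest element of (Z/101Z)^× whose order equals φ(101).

φ(101) = 101 − 1 = 100 = 2^2 · 5^2.
Test candidates g = 2, 3, … against the prime factors q ∈ {2, 5} of φ(101): g is a generator iff g^(100/q) ≢ 1 for every such q.
g = 2: 2^50 ≡ 100; 2^20 ≡ 95 — none is 1, so 2 is a primitive root.
Hence the least primitive root of 101 is 2.

2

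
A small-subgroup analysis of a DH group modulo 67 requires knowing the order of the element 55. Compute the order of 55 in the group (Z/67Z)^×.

ord(55) | φ(67) = 67 − 1 = 66 = 2 · 3 · 11.
Divisors of 66: 1, 2, 3, 6, 11, 22, 33, 66.
Test each divisor d:
55^1 ≡ 55
55^2 ≡ 10
55^3 ≡ 14
55^6 ≡ 62
55^11 ≡ 37
55^22 ≡ 29
55^33 ≡ 1
Therefore the multiplicative order of 55 modulo 67 is 33.

33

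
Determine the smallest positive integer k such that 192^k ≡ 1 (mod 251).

125

ord(192) | φ(251) = 251 − 1 = 250 = 2 · 5^3.
Divisors of 250: 1, 2, 5, 10, 25, 50, 125, 250.
Compute 192^d (mod 251) for the divisors d until we hit 1:
192^1 ≡ 192 (mod 251)
192^2 ≡ 218 (mod 251)
192^5 ≡ 5 (mod 251)
192^10 ≡ 25 (mod 251)
192^25 ≡ 113 (mod 251)
192^50 ≡ 219 (mod 251)
192^125 ≡ 1 (mod 251) ✓
Therefore the multiplicative order of 192 modulo 251 is 125.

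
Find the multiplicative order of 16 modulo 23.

11

ord(16) | φ(23) = 23 − 1 = 22 = 2 · 11.
Divisors of 22: 1, 2, 11, 22.
Evaluate successive powers at the divisors of 22:
16^1 ≡ 16 (mod 23)
16^2 ≡ 3 (mod 23)
16^11 ≡ 1 (mod 23) ✓
Hence ord(16) = 11.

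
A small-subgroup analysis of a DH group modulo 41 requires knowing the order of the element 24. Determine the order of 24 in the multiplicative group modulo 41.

40

The order of 24 must divide φ(41) = 41 − 1 = 40 = 2^3 · 5.
Divisors of 40: 1, 2, 4, 5, 8, 10, 20, 40.
Compute 24^d (mod 41) for the divisors d until we hit 1:
24^1 ≡ 24 (mod 41)
24^2 ≡ 2 (mod 41)
24^4 ≡ 4 (mod 41)
24^5 ≡ 14 (mod 41)
24^8 ≡ 16 (mod 41)
24^10 ≡ 32 (mod 41)
24^20 ≡ 40 (mod 41)
24^40 ≡ 1 (mod 41) ✓
Hence ord(24) = 40.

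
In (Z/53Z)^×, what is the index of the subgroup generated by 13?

Since 13 ∈ (Z/53Z)^×, its order divides φ(53) = 53 − 1 = 52 = 2^2 · 13.
Divisors of 52: 1, 2, 4, 13, 26, 52.
Evaluate successive powers at the divisors of 52:
13^1 ≡ 13
13^2 ≡ 10
13^4 ≡ 47
13^13 ≡ 1
So ord_53(13) = 13, hence |⟨13⟩| = 13.
Index = |(Z/53Z)^×| / |⟨13⟩| = 52 / 13 = 4.

4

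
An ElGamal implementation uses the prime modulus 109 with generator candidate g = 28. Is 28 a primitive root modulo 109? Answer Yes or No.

No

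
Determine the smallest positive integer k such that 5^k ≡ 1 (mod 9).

6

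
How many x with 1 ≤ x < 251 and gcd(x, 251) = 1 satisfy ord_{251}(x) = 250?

100

φ(251) = 251 − 1 = 250 = 2 · 5^3.
(Z/251Z)^× is cyclic (|G| = 250); a cyclic group of order m has exactly φ(d) elements of each order d | m, and none otherwise.
250 = 2 · 5^3 divides 250, and φ(250) = 100.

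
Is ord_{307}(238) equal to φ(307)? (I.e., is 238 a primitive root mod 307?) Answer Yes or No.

φ(307) = 307 − 1 = 306 = 2 · 3^2 · 17.
An element g generates (Z/307Z)^× iff g^(306/q) ≢ 1 (mod 307) for each prime q ∈ {2, 3, 17}.
238^153 ≡ 306 (mod 307)  [q = 2: ≢ 1 ✓]
238^102 ≡ 17 (mod 307)  [q = 3: ≢ 1 ✓]
238^18 ≡ 280 (mod 307)  [q = 17: ≢ 1 ✓]
None equal 1, so ord_307(238) = 306: 238 is a primitive root.

Yes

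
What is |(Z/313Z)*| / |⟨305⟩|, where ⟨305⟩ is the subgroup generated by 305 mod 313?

6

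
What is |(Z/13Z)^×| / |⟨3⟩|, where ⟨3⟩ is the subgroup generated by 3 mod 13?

4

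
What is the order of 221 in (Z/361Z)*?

114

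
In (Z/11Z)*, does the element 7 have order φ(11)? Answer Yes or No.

Yes

φ(11) = 11 − 1 = 10 = 2 · 5.
An element g generates (Z/11Z)^× iff g^(10/q) ≢ 1 (mod 11) for each prime q ∈ {2, 5}.
7^5 ≡ 10 (mod 11)  [q = 2: ≢ 1 ✓]
7^2 ≡ 5 (mod 11)  [q = 5: ≢ 1 ✓]
None equal 1, so ord_11(7) = 10: 7 is a primitive root.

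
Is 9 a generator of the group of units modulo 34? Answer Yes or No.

φ(34) = φ(2)·φ(17) = 1·16 = 16 = 2^4.
9 is a primitive root mod 34 iff 9^(φ(34)/q) ≢ 1 for every prime q | φ(34), i.e. q ∈ {2}.
9^8 ≡ 1 (mod 34)  [q = 2: ≡ 1 ✗]
Since 9^8 ≡ 1, the order of 9 divides 8 < 16, so 9 is not a primitive root.

No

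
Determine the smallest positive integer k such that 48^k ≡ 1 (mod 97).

48

By Lagrange's theorem, ord_97(48) divides φ(97) = 97 − 1 = 96 = 2^5 · 3.
Divisors of 96: 1, 2, 3, 4, 6, 8, 12, 16, 24, 32, 48, 96.
Test each divisor d:
48^1 ≡ 48 (mod 97)
48^2 ≡ 73 (mod 97)
48^3 ≡ 12 (mod 97)
48^4 ≡ 91 (mod 97)
48^6 ≡ 47 (mod 97)
48^8 ≡ 36 (mod 97)
48^12 ≡ 75 (mod 97)
48^16 ≡ 35 (mod 97)
48^24 ≡ 96 (mod 97)
48^32 ≡ 61 (mod 97)
48^48 ≡ 1 (mod 97) ✓
So ord_97(48) = 48.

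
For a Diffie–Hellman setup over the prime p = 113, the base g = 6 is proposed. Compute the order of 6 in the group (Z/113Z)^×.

112

By Lagrange's theorem, ord_113(6) divides φ(113) = 113 − 1 = 112 = 2^4 · 7.
Divisors of 112: 1, 2, 4, 7, 8, 14, 16, 28, 56, 112.
Evaluate successive powers at the divisors of 112:
6^1 ≡ 6 (mod 113)
6^2 ≡ 36 (mod 113)
6^4 ≡ 53 (mod 113)
6^7 ≡ 35 (mod 113)
6^8 ≡ 97 (mod 113)
6^14 ≡ 95 (mod 113)
6^16 ≡ 30 (mod 113)
6^28 ≡ 98 (mod 113)
6^56 ≡ 112 (mod 113)
6^112 ≡ 1 (mod 113) ✓
So ord_113(6) = 112.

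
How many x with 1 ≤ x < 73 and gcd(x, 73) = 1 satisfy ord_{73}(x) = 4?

2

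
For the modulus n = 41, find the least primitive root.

φ(41) = 41 − 1 = 40 = 2^3 · 5.
Test candidates g = 2, 3, … against the prime factors q ∈ {2, 5} of φ(41): g is a generator iff g^(40/q) ≢ 1 for every such q.
g = 2: 2^20 ≡ 1 — hits 1, so not a primitive root.
g = 3: 3^20 ≡ 40; 3^8 ≡ 1 — hits 1, so not a primitive root.
g = 4: 4^20 ≡ 1 — hits 1, so not a primitive root.
g = 5: 5^20 ≡ 1 — hits 1, so not a primitive root.
g = 6: 6^20 ≡ 40; 6^8 ≡ 10 — none is 1, so 6 is a primitive root.
The smallest primitive root modulo 41 is 6.

6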